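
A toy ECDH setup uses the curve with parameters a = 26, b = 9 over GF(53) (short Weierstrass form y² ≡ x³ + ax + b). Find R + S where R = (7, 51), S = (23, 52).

(7, 51) + (23, 52). λ = (52 - 51)/(23 - 7) ≡ 1/16 mod 53. 16⁻¹ ≡ 10 (mod 53) since 16·10 = 160 ≡ 1, so λ ≡ 10.
  x = λ² - 7 - 23 = 100 - 30 ≡ 17; y = λ·(7 - 17) - 51 ≡ 8. → (17, 8)

(17, 8)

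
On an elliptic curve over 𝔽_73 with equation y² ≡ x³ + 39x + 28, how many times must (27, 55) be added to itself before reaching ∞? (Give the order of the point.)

2P: tangent at (27, 55): λ = (3·27² + 39)/(2·55) ≡ 36/37. 37⁻¹ ≡ 2 (mod 73) since 37·2 = 74 ≡ 1, so λ ≡ 36·2 ≡ 72.
  x = λ² - 27 - 27 = 5184 - 54 ≡ 20; y = λ·(27 - 20) - 55 ≡ 11. → (20, 11)
3P: (20, 11) + (27, 55). λ = (55 - 11)/(27 - 20) ≡ 44/7 mod 73. 7⁻¹ ≡ 21 (mod 73) since 7·21 = 147 ≡ 1, so λ ≡ 48.
  x = λ² - 20 - 27 = 2304 - 47 ≡ 67; y = λ·(20 - 67) - 11 ≡ 69. → (67, 69)
4P: (67, 69) + (27, 55). λ = (55 - 69)/(27 - 67) ≡ 59/33 mod 73. 33⁻¹ ≡ 31 (mod 73), so λ ≡ 4.
  x = λ² - 67 - 27 = 16 - 94 ≡ 68; y = λ·(67 - 68) - 69 ≡ 0. → (68, 0)
5P: (68, 0) + (27, 55). λ = (55 - 0)/(27 - 68) ≡ 55/32 mod 73. 32⁻¹ ≡ 16 (mod 73), so λ ≡ 4.
  x = λ² - 68 - 27 = 16 - 95 ≡ 67; y = λ·(68 - 67) - 0 ≡ 4. → (67, 4)
6P: (67, 4) + (27, 55). λ = (55 - 4)/(27 - 67) ≡ 51/33 mod 73. 33⁻¹ ≡ 31 (mod 73) since 33·31 = 1023 ≡ 1, so λ ≡ 48.
  x = λ² - 67 - 27 = 2304 - 94 ≡ 20; y = λ·(67 - 20) - 4 ≡ 62. → (20, 62)
7P: (20, 62) + (27, 55). λ = (55 - 62)/(27 - 20) ≡ 66/7 mod 73. 7⁻¹ ≡ 21 (mod 73), so λ ≡ 72.
  x = λ² - 20 - 27 = 5184 - 47 ≡ 27; y = λ·(20 - 27) - 62 ≡ 18. → (27, 18)
8P: (27, 18) + (27, 55): same x and y₁ ≡ -y₂, so the sum is ∞.
8P = ∞, so the order is 8.

8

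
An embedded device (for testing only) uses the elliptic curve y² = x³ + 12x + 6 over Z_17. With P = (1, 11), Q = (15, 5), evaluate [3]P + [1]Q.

First 3P:
Repeated addition: build up to 3P.
2P: tangent at (1, 11): λ = (3·1² + 12)/(2·11) ≡ 15/5. 5⁻¹ ≡ 7 (mod 17), so λ ≡ 15·7 ≡ 3.
  x = λ² - 1 - 1 = 9 - 2 ≡ 7; y = λ·(1 - 7) - 11 ≡ 5. → (7, 5)
3P: (7, 5) + (1, 11). λ = (11 - 5)/(1 - 7) ≡ 6/11 mod 17. 11⁻¹ ≡ 14 (mod 17) since 11·14 = 154 ≡ 1, so λ ≡ 16.
  x = λ² - 7 - 1 = 256 - 8 ≡ 10; y = λ·(7 - 10) - 5 ≡ 15. → (10, 15)
3P = (10, 15).
Finally 3P + Q:
(10, 15) + (15, 5). λ = (5 - 15)/(15 - 10) ≡ 7/5 mod 17. 5⁻¹ ≡ 7 (mod 17), so λ ≡ 15.
  x = λ² - 10 - 15 = 225 - 25 ≡ 13; y = λ·(10 - 13) - 15 ≡ 8. → (13, 8)

(13, 8)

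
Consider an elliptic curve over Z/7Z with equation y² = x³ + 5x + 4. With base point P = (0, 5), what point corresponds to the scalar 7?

Double-and-add on 7 = (111)₂. Start with P = (0, 5) for the leading 1-bit.
double: tangent at (0, 5): λ = (3·0² + 5)/(2·5) ≡ 5/3. 3⁻¹ ≡ 5 (mod 7), so λ ≡ 5·5 ≡ 4.
  x = λ² - 0 - 0 = 16 - 0 ≡ 2; y = λ·(0 - 2) - 5 ≡ 1. → (2, 1)
add P: (2, 1) + (0, 5). λ = (5 - 1)/(0 - 2) ≡ 4/5 mod 7. 5⁻¹ ≡ 3 (mod 7) since 5·3 = 15 ≡ 1, so λ ≡ 5.
  x = λ² - 2 - 0 = 25 - 2 ≡ 2; y = λ·(2 - 2) - 1 ≡ 6. → (2, 6)
double: tangent at (2, 6): λ = (3·2² + 5)/(2·6) ≡ 3/5. 5⁻¹ ≡ 3 (mod 7) since 5·3 = 15 ≡ 1, so λ ≡ 3·3 ≡ 2.
  x = λ² - 2 - 2 = 4 - 4 ≡ 0; y = λ·(2 - 0) - 6 ≡ 5. → (0, 5)
add P: tangent at (0, 5): λ = (3·0² + 5)/(2·5) ≡ 5/3. 3⁻¹ ≡ 5 (mod 7) since 3·5 = 15 ≡ 1, so λ ≡ 5·5 ≡ 4.
  x = λ² - 0 - 0 = 16 - 0 ≡ 2; y = λ·(0 - 2) - 5 ≡ 1. → (2, 1)

(2, 1)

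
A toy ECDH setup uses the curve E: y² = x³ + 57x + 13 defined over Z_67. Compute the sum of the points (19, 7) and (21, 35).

(19, 7) + (21, 35). λ = (35 - 7)/(21 - 19) ≡ 28/2 mod 67. 2⁻¹ ≡ 34 (mod 67) since 2·34 = 68 ≡ 1, so λ ≡ 14.
  x = λ² - 19 - 21 = 196 - 40 ≡ 22; y = λ·(19 - 22) - 7 ≡ 18. → (22, 18)

(22, 18)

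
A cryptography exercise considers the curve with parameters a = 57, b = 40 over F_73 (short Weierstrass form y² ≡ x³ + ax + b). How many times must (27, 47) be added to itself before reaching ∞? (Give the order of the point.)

5

2P: tangent at (27, 47): λ = (3·27² + 57)/(2·47) ≡ 54/21. 21⁻¹ ≡ 7 (mod 73) since 21·7 = 147 ≡ 1, so λ ≡ 54·7 ≡ 13.
  x = λ² - 27 - 27 = 169 - 54 ≡ 42; y = λ·(27 - 42) - 47 ≡ 50. → (42, 50)
3P: (42, 50) + (27, 47). λ = (47 - 50)/(27 - 42) ≡ 70/58 mod 73. 58⁻¹ ≡ 34 (mod 73) since 58·34 = 1972 ≡ 1, so λ ≡ 44.
  x = λ² - 42 - 27 = 1936 - 69 ≡ 42; y = λ·(42 - 42) - 50 ≡ 23. → (42, 23)
4P: (42, 23) + (27, 47). λ = (47 - 23)/(27 - 42) ≡ 24/58 mod 73. 58⁻¹ ≡ 34 (mod 73) since 58·34 = 1972 ≡ 1, so λ ≡ 13.
  x = λ² - 42 - 27 = 169 - 69 ≡ 27; y = λ·(42 - 27) - 23 ≡ 26. → (27, 26)
5P: (27, 26) + (27, 47): same x and y₁ ≡ -y₂, so the sum is ∞.
5P = ∞, so the order is 5.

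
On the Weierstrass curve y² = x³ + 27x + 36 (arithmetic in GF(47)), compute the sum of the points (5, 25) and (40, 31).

(14, 3)

(5, 25) + (40, 31). λ = (31 - 25)/(40 - 5) ≡ 6/35 mod 47. 35⁻¹ ≡ 43 (mod 47), so λ ≡ 23.
  x = λ² - 5 - 40 = 529 - 45 ≡ 14; y = λ·(5 - 14) - 25 ≡ 3. → (14, 3)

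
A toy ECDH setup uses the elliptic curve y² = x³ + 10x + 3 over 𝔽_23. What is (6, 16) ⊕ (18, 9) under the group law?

(11, 8)

(6, 16) + (18, 9). λ = (9 - 16)/(18 - 6) ≡ 16/12 mod 23. 12⁻¹ ≡ 2 (mod 23), so λ ≡ 9.
  x = λ² - 6 - 18 = 81 - 24 ≡ 11; y = λ·(6 - 11) - 16 ≡ 8. → (11, 8)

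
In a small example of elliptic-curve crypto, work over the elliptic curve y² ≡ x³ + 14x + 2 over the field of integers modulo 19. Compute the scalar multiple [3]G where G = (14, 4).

Repeated addition: build up to 3G.
2G: tangent at (14, 4): λ = (3·14² + 14)/(2·4) ≡ 13/8. 8⁻¹ ≡ 12 (mod 19) since 8·12 = 96 ≡ 1, so λ ≡ 13·12 ≡ 4.
  x = λ² - 14 - 14 = 16 - 28 ≡ 7; y = λ·(14 - 7) - 4 ≡ 5. → (7, 5)
3G: (7, 5) + (14, 4). λ = (4 - 5)/(14 - 7) ≡ 18/7 mod 19. 7⁻¹ ≡ 11 (mod 19) since 7·11 = 77 ≡ 1, so λ ≡ 8.
  x = λ² - 7 - 14 = 64 - 21 ≡ 5; y = λ·(7 - 5) - 5 ≡ 11. → (5, 11)

(5, 11)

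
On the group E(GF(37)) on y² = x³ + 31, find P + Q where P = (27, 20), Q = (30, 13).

(6, 5)

(27, 20) + (30, 13). λ = (13 - 20)/(30 - 27) ≡ 30/3 mod 37. 3⁻¹ ≡ 25 (mod 37), so λ ≡ 10.
  x = λ² - 27 - 30 = 100 - 57 ≡ 6; y = λ·(27 - 6) - 20 ≡ 5. → (6, 5)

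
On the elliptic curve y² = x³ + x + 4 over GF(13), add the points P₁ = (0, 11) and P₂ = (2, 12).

(8, 11)

(0, 11) + (2, 12). λ = (12 - 11)/(2 - 0) ≡ 1/2 mod 13. 2⁻¹ ≡ 7 (mod 13), so λ ≡ 7.
  x = λ² - 0 - 2 = 49 - 2 ≡ 8; y = λ·(0 - 8) - 11 ≡ 11. → (8, 11)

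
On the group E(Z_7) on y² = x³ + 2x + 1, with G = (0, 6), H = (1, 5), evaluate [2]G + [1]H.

O

First 2G:
Repeated addition: build up to 2G.
2G: tangent at (0, 6): λ = (3·0² + 2)/(2·6) ≡ 2/5. 5⁻¹ ≡ 3 (mod 7), so λ ≡ 2·3 ≡ 6.
  x = λ² - 0 - 0 = 36 - 0 ≡ 1; y = λ·(0 - 1) - 6 ≡ 2. → (1, 2)
2G = (1, 2).
Finally 2G + H:
(1, 2) + (1, 5): same x and y₁ ≡ -y₂, so the sum is ∞.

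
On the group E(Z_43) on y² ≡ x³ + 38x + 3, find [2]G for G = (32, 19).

tangent at (32, 19): λ = (3·32² + 38)/(2·19) ≡ 14/38. 38⁻¹ ≡ 17 (mod 43), so λ ≡ 14·17 ≡ 23.
  x = λ² - 32 - 32 = 529 - 64 ≡ 35; y = λ·(32 - 35) - 19 ≡ 41. → (35, 41)

(35, 41)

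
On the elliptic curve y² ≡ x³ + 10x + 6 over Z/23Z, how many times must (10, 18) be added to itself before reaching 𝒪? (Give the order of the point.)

2P: tangent at (10, 18): λ = (3·10² + 10)/(2·18) ≡ 11/13. 13⁻¹ ≡ 16 (mod 23), so λ ≡ 11·16 ≡ 15.
  x = λ² - 10 - 10 = 225 - 20 ≡ 21; y = λ·(10 - 21) - 18 ≡ 1. → (21, 1)
3P: (21, 1) + (10, 18). λ = (18 - 1)/(10 - 21) ≡ 17/12 mod 23. 12⁻¹ ≡ 2 (mod 23) since 12·2 = 24 ≡ 1, so λ ≡ 11.
  x = λ² - 21 - 10 = 121 - 31 ≡ 21; y = λ·(21 - 21) - 1 ≡ 22. → (21, 22)
4P: (21, 22) + (10, 18). λ = (18 - 22)/(10 - 21) ≡ 19/12 mod 23. 12⁻¹ ≡ 2 (mod 23), so λ ≡ 15.
  x = λ² - 21 - 10 = 225 - 31 ≡ 10; y = λ·(21 - 10) - 22 ≡ 5. → (10, 5)
5P: (10, 5) + (10, 18): same x and y₁ ≡ -y₂, so the sum is 𝒪.
5P = 𝒪, so the order is 5.

5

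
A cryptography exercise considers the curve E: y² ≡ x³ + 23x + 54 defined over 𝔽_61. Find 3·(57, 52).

Write Q = (57, 52).
Repeated addition: build up to 3Q.
2Q: tangent at (57, 52): λ = (3·57² + 23)/(2·52) ≡ 10/43. 43⁻¹ ≡ 44 (mod 61), so λ ≡ 10·44 ≡ 13.
  x = λ² - 57 - 57 = 169 - 114 ≡ 55; y = λ·(57 - 55) - 52 ≡ 35. → (55, 35)
3Q: (55, 35) + (57, 52). λ = (52 - 35)/(57 - 55) ≡ 17/2 mod 61. 2⁻¹ ≡ 31 (mod 61), so λ ≡ 39.
  x = λ² - 55 - 57 = 1521 - 112 ≡ 6; y = λ·(55 - 6) - 35 ≡ 46. → (6, 46)

(6, 46)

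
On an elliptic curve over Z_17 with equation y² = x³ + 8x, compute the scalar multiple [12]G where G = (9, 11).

Repeated addition: build up to 12G.
2G: tangent at (9, 11): λ = (3·9² + 8)/(2·11) ≡ 13/5. 5⁻¹ ≡ 7 (mod 17), so λ ≡ 13·7 ≡ 6.
  x = λ² - 9 - 9 = 36 - 18 ≡ 1; y = λ·(9 - 1) - 11 ≡ 3. → (1, 3)
3G: (1, 3) + (9, 11). λ = (11 - 3)/(9 - 1) ≡ 8/8 mod 17. 8⁻¹ ≡ 15 (mod 17) since 8·15 = 120 ≡ 1, so λ ≡ 1.
  x = λ² - 1 - 9 = 1 - 10 ≡ 8; y = λ·(1 - 8) - 3 ≡ 7. → (8, 7)
4G: (8, 7) + (9, 11). λ = (11 - 7)/(9 - 8) ≡ 4/1 mod 17. 1⁻¹ ≡ 1 (mod 17), so λ ≡ 4.
  x = λ² - 8 - 9 = 16 - 17 ≡ 16; y = λ·(8 - 16) - 7 ≡ 12. → (16, 12)
5G: (16, 12) + (9, 11). λ = (11 - 12)/(9 - 16) ≡ 16/10 mod 17. 10⁻¹ ≡ 12 (mod 17) since 10·12 = 120 ≡ 1, so λ ≡ 5.
  x = λ² - 16 - 9 = 25 - 25 ≡ 0; y = λ·(16 - 0) - 12 ≡ 0. → (0, 0)
6G: (0, 0) + (9, 11). λ = (11 - 0)/(9 - 0) ≡ 11/9 mod 17. 9⁻¹ ≡ 2 (mod 17), so λ ≡ 5.
  x = λ² - 0 - 9 = 25 - 9 ≡ 16; y = λ·(0 - 16) - 0 ≡ 5. → (16, 5)
7G: (16, 5) + (9, 11). λ = (11 - 5)/(9 - 16) ≡ 6/10 mod 17. 10⁻¹ ≡ 12 (mod 17), so λ ≡ 4.
  x = λ² - 16 - 9 = 16 - 25 ≡ 8; y = λ·(16 - 8) - 5 ≡ 10. → (8, 10)
8G: (8, 10) + (9, 11). λ = (11 - 10)/(9 - 8) ≡ 1/1 mod 17. 1⁻¹ ≡ 1 (mod 17), so λ ≡ 1.
  x = λ² - 8 - 9 = 1 - 17 ≡ 1; y = λ·(8 - 1) - 10 ≡ 14. → (1, 14)
9G: (1, 14) + (9, 11). λ = (11 - 14)/(9 - 1) ≡ 14/8 mod 17. 8⁻¹ ≡ 15 (mod 17), so λ ≡ 6.
  x = λ² - 1 - 9 = 36 - 10 ≡ 9; y = λ·(1 - 9) - 14 ≡ 6. → (9, 6)
10G: (9, 6) + (9, 11): same x and y₁ ≡ -y₂, so the sum is 𝒪.
11G: 𝒪 + (9, 11) = (9, 11) (identity).
12G: tangent at (9, 11): λ = (3·9² + 8)/(2·11) ≡ 13/5. 5⁻¹ ≡ 7 (mod 17) since 5·7 = 35 ≡ 1, so λ ≡ 13·7 ≡ 6.
  x = λ² - 9 - 9 = 36 - 18 ≡ 1; y = λ·(9 - 1) - 11 ≡ 3. → (1, 3)

(1, 3)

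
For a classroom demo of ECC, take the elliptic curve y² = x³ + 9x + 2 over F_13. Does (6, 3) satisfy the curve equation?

y² = 3² ≡ 9; x³ + 9x + 2 = 272 ≡ 12 (mod 13). 9 ≠ 12.

no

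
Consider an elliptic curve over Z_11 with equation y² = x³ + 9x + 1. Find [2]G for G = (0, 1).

(1, 0)

tangent at (0, 1): λ = (3·0² + 9)/(2·1) ≡ 9/2. 2⁻¹ ≡ 6 (mod 11) since 2·6 = 12 ≡ 1, so λ ≡ 9·6 ≡ 10.
  x = λ² - 0 - 0 = 100 - 0 ≡ 1; y = λ·(0 - 1) - 1 ≡ 0. → (1, 0)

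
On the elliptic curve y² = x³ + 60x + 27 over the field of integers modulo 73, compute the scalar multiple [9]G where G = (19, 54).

Double-and-add on 9 = (1001)₂. Start with G = (19, 54) for the leading 1-bit.
double: tangent at (19, 54): λ = (3·19² + 60)/(2·54) ≡ 48/35. 35⁻¹ ≡ 48 (mod 73), so λ ≡ 48·48 ≡ 41.
  x = λ² - 19 - 19 = 1681 - 38 ≡ 37; y = λ·(19 - 37) - 54 ≡ 11. → (37, 11)
double: tangent at (37, 11): λ = (3·37² + 60)/(2·11) ≡ 6/22. 22⁻¹ ≡ 10 (mod 73), so λ ≡ 6·10 ≡ 60.
  x = λ² - 37 - 37 = 3600 - 74 ≡ 22; y = λ·(37 - 22) - 11 ≡ 13. → (22, 13)
double: tangent at (22, 13): λ = (3·22² + 60)/(2·13) ≡ 52/26. 26⁻¹ ≡ 59 (mod 73), so λ ≡ 52·59 ≡ 2.
  x = λ² - 22 - 22 = 4 - 44 ≡ 33; y = λ·(22 - 33) - 13 ≡ 38. → (33, 38)
add G: (33, 38) + (19, 54). λ = (54 - 38)/(19 - 33) ≡ 16/59 mod 73. 59⁻¹ ≡ 26 (mod 73) since 59·26 = 1534 ≡ 1, so λ ≡ 51.
  x = λ² - 33 - 19 = 2601 - 52 ≡ 67; y = λ·(33 - 67) - 38 ≡ 53. → (67, 53)

(67, 53)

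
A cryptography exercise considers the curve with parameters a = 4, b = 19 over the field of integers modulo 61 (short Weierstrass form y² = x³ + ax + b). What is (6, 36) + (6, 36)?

tangent at (6, 36): λ = (3·6² + 4)/(2·36) ≡ 51/11. 11⁻¹ ≡ 50 (mod 61) since 11·50 = 550 ≡ 1, so λ ≡ 51·50 ≡ 49.
  x = λ² - 6 - 6 = 2401 - 12 ≡ 10; y = λ·(6 - 10) - 36 ≡ 12. → (10, 12)

(10, 12)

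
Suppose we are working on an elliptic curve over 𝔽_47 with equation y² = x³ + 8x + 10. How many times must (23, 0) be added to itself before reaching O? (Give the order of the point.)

2P: (23, 0) + (23, 0): same x and y₁ ≡ -y₂, so the sum is O.
2P = O, so the order is 2.

2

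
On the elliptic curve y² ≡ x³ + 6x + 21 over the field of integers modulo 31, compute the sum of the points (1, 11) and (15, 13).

(3, 2)

(1, 11) + (15, 13). λ = (13 - 11)/(15 - 1) ≡ 2/14 mod 31. 14⁻¹ ≡ 20 (mod 31), so λ ≡ 9.
  x = λ² - 1 - 15 = 81 - 16 ≡ 3; y = λ·(1 - 3) - 11 ≡ 2. → (3, 2)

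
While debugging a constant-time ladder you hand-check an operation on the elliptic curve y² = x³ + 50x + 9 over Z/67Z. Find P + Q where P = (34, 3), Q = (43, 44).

(0, 3)

(34, 3) + (43, 44). λ = (44 - 3)/(43 - 34) ≡ 41/9 mod 67. 9⁻¹ ≡ 15 (mod 67), so λ ≡ 12.
  x = λ² - 34 - 43 = 144 - 77 ≡ 0; y = λ·(34 - 0) - 3 ≡ 3. → (0, 3)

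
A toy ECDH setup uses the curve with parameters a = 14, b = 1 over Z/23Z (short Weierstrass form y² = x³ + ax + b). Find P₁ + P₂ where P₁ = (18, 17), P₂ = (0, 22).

(18, 17) + (0, 22). λ = (22 - 17)/(0 - 18) ≡ 5/5 mod 23. 5⁻¹ ≡ 14 (mod 23), so λ ≡ 1.
  x = λ² - 18 - 0 = 1 - 18 ≡ 6; y = λ·(18 - 6) - 17 ≡ 18. → (6, 18)

(6, 18)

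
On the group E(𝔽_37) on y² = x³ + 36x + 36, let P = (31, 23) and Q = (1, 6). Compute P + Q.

(31, 23) + (1, 6). λ = (6 - 23)/(1 - 31) ≡ 20/7 mod 37. 7⁻¹ ≡ 16 (mod 37) since 7·16 = 112 ≡ 1, so λ ≡ 24.
  x = λ² - 31 - 1 = 576 - 32 ≡ 26; y = λ·(31 - 26) - 23 ≡ 23. → (26, 23)

(26, 23)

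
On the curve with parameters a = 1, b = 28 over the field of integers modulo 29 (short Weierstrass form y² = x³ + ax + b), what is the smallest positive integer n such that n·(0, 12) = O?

12

2P: tangent at (0, 12): λ = (3·0² + 1)/(2·12) ≡ 1/24. 24⁻¹ ≡ 23 (mod 29) since 24·23 = 552 ≡ 1, so λ ≡ 1·23 ≡ 23.
  x = λ² - 0 - 0 = 529 - 0 ≡ 7; y = λ·(0 - 7) - 12 ≡ 1. → (7, 1)
3P: (7, 1) + (0, 12). λ = (12 - 1)/(0 - 7) ≡ 11/22 mod 29. 22⁻¹ ≡ 4 (mod 29), so λ ≡ 15.
  x = λ² - 7 - 0 = 225 - 7 ≡ 15; y = λ·(7 - 15) - 1 ≡ 24. → (15, 24)
4P: (15, 24) + (0, 12). λ = (12 - 24)/(0 - 15) ≡ 17/14 mod 29. 14⁻¹ ≡ 27 (mod 29) since 14·27 = 378 ≡ 1, so λ ≡ 24.
  x = λ² - 15 - 0 = 576 - 15 ≡ 10; y = λ·(15 - 10) - 24 ≡ 9. → (10, 9)
5P: (10, 9) + (0, 12). λ = (12 - 9)/(0 - 10) ≡ 3/19 mod 29. 19⁻¹ ≡ 26 (mod 29), so λ ≡ 20.
  x = λ² - 10 - 0 = 400 - 10 ≡ 13; y = λ·(10 - 13) - 9 ≡ 18. → (13, 18)
6P: (13, 18) + (0, 12). λ = (12 - 18)/(0 - 13) ≡ 23/16 mod 29. 16⁻¹ ≡ 20 (mod 29), so λ ≡ 25.
  x = λ² - 13 - 0 = 625 - 13 ≡ 3; y = λ·(13 - 3) - 18 ≡ 0. → (3, 0)
7P: (3, 0) + (0, 12). λ = (12 - 0)/(0 - 3) ≡ 12/26 mod 29. 26⁻¹ ≡ 19 (mod 29) since 26·19 = 494 ≡ 1, so λ ≡ 25.
  x = λ² - 3 - 0 = 625 - 3 ≡ 13; y = λ·(3 - 13) - 0 ≡ 11. → (13, 11)
8P: (13, 11) + (0, 12). λ = (12 - 11)/(0 - 13) ≡ 1/16 mod 29. 16⁻¹ ≡ 20 (mod 29), so λ ≡ 20.
  x = λ² - 13 - 0 = 400 - 13 ≡ 10; y = λ·(13 - 10) - 11 ≡ 20. → (10, 20)
9P: (10, 20) + (0, 12). λ = (12 - 20)/(0 - 10) ≡ 21/19 mod 29. 19⁻¹ ≡ 26 (mod 29) since 19·26 = 494 ≡ 1, so λ ≡ 24.
  x = λ² - 10 - 0 = 576 - 10 ≡ 15; y = λ·(10 - 15) - 20 ≡ 5. → (15, 5)
10P: (15, 5) + (0, 12). λ = (12 - 5)/(0 - 15) ≡ 7/14 mod 29. 14⁻¹ ≡ 27 (mod 29) since 14·27 = 378 ≡ 1, so λ ≡ 15.
  x = λ² - 15 - 0 = 225 - 15 ≡ 7; y = λ·(15 - 7) - 5 ≡ 28. → (7, 28)
11P: (7, 28) + (0, 12). λ = (12 - 28)/(0 - 7) ≡ 13/22 mod 29. 22⁻¹ ≡ 4 (mod 29) since 22·4 = 88 ≡ 1, so λ ≡ 23.
  x = λ² - 7 - 0 = 529 - 7 ≡ 0; y = λ·(7 - 0) - 28 ≡ 17. → (0, 17)
12P: (0, 17) + (0, 12): same x and y₁ ≡ -y₂, so the sum is O.
12P = O, so the order is 12.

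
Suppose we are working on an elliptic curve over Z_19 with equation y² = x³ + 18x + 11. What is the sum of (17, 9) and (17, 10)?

The two points share x = 17 and their y-coordinates satisfy 9 + 10 ≡ 0 (mod 19), so they are inverses. Their sum is 𝒪.

O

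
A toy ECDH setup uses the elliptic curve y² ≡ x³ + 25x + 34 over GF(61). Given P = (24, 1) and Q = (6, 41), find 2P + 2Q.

First 2P:
Repeated addition: build up to 2P.
2P: tangent at (24, 1): λ = (3·24² + 25)/(2·1) ≡ 45/2. 2⁻¹ ≡ 31 (mod 61) since 2·31 = 62 ≡ 1, so λ ≡ 45·31 ≡ 53.
  x = λ² - 24 - 24 = 2809 - 48 ≡ 16; y = λ·(24 - 16) - 1 ≡ 57. → (16, 57)
2P = (16, 57).
Next 2Q:
Repeated addition: build up to 2Q.
2Q: tangent at (6, 41): λ = (3·6² + 25)/(2·41) ≡ 11/21. 21⁻¹ ≡ 32 (mod 61), so λ ≡ 11·32 ≡ 47.
  x = λ² - 6 - 6 = 2209 - 12 ≡ 1; y = λ·(6 - 1) - 41 ≡ 11. → (1, 11)
2Q = (1, 11).
Finally 2P + 2Q:
(16, 57) + (1, 11). λ = (11 - 57)/(1 - 16) ≡ 15/46 mod 61. 46⁻¹ ≡ 4 (mod 61), so λ ≡ 60.
  x = λ² - 16 - 1 = 3600 - 17 ≡ 45; y = λ·(16 - 45) - 57 ≡ 33. → (45, 33)

(45, 33)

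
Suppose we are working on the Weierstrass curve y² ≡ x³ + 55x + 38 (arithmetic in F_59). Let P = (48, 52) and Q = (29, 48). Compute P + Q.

(48, 52) + (29, 48). λ = (48 - 52)/(29 - 48) ≡ 55/40 mod 59. 40⁻¹ ≡ 31 (mod 59), so λ ≡ 53.
  x = λ² - 48 - 29 = 2809 - 77 ≡ 18; y = λ·(48 - 18) - 52 ≡ 4. → (18, 4)

(18, 4)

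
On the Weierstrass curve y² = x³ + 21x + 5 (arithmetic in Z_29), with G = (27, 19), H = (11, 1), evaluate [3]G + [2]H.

First 3G:
Repeated addition: build up to 3G.
2G: tangent at (27, 19): λ = (3·27² + 21)/(2·19) ≡ 4/9. 9⁻¹ ≡ 13 (mod 29), so λ ≡ 4·13 ≡ 23.
  x = λ² - 27 - 27 = 529 - 54 ≡ 11; y = λ·(27 - 11) - 19 ≡ 1. → (11, 1)
3G: (11, 1) + (27, 19). λ = (19 - 1)/(27 - 11) ≡ 18/16 mod 29. 16⁻¹ ≡ 20 (mod 29), so λ ≡ 12.
  x = λ² - 11 - 27 = 144 - 38 ≡ 19; y = λ·(11 - 19) - 1 ≡ 19. → (19, 19)
3G = (19, 19).
Next 2H:
Repeated addition: build up to 2H.
2H: tangent at (11, 1): λ = (3·11² + 21)/(2·1) ≡ 7/2. 2⁻¹ ≡ 15 (mod 29), so λ ≡ 7·15 ≡ 18.
  x = λ² - 11 - 11 = 324 - 22 ≡ 12; y = λ·(11 - 12) - 1 ≡ 10. → (12, 10)
2H = (12, 10).
Finally 3G + 2H:
(19, 19) + (12, 10). λ = (10 - 19)/(12 - 19) ≡ 20/22 mod 29. 22⁻¹ ≡ 4 (mod 29) since 22·4 = 88 ≡ 1, so λ ≡ 22.
  x = λ² - 19 - 12 = 484 - 31 ≡ 18; y = λ·(19 - 18) - 19 ≡ 3. → (18, 3)

(18, 3)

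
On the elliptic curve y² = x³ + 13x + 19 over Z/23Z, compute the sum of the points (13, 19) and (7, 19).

(13, 19) + (7, 19). λ = (19 - 19)/(7 - 13) ≡ 0/17 mod 23. 17⁻¹ ≡ 19 (mod 23), so λ ≡ 0.
  x = λ² - 13 - 7 = 0 - 20 ≡ 3; y = λ·(13 - 3) - 19 ≡ 4. → (3, 4)

(3, 4)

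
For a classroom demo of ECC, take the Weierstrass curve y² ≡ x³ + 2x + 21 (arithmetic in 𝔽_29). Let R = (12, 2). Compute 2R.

tangent at (12, 2): λ = (3·12² + 2)/(2·2) ≡ 28/4. 4⁻¹ ≡ 22 (mod 29), so λ ≡ 28·22 ≡ 7.
  x = λ² - 12 - 12 = 49 - 24 ≡ 25; y = λ·(12 - 25) - 2 ≡ 23. → (25, 23)

(25, 23)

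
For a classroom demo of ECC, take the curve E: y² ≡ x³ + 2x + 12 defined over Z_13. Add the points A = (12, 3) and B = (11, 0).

(12, 10)

(12, 3) + (11, 0). λ = (0 - 3)/(11 - 12) ≡ 10/12 mod 13. 12⁻¹ ≡ 12 (mod 13) since 12·12 = 144 ≡ 1, so λ ≡ 3.
  x = λ² - 12 - 11 = 9 - 23 ≡ 12; y = λ·(12 - 12) - 3 ≡ 10. → (12, 10)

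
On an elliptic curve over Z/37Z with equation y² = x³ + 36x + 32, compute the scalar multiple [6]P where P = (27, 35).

Repeated addition: build up to 6P.
2P: tangent at (27, 35): λ = (3·27² + 36)/(2·35) ≡ 3/33. 33⁻¹ ≡ 9 (mod 37) since 33·9 = 297 ≡ 1, so λ ≡ 3·9 ≡ 27.
  x = λ² - 27 - 27 = 729 - 54 ≡ 9; y = λ·(27 - 9) - 35 ≡ 7. → (9, 7)
3P: (9, 7) + (27, 35). λ = (35 - 7)/(27 - 9) ≡ 28/18 mod 37. 18⁻¹ ≡ 35 (mod 37), so λ ≡ 18.
  x = λ² - 9 - 27 = 324 - 36 ≡ 29; y = λ·(9 - 29) - 7 ≡ 3. → (29, 3)
4P: (29, 3) + (27, 35). λ = (35 - 3)/(27 - 29) ≡ 32/35 mod 37. 35⁻¹ ≡ 18 (mod 37) since 35·18 = 630 ≡ 1, so λ ≡ 21.
  x = λ² - 29 - 27 = 441 - 56 ≡ 15; y = λ·(29 - 15) - 3 ≡ 32. → (15, 32)
5P: (15, 32) + (27, 35). λ = (35 - 32)/(27 - 15) ≡ 3/12 mod 37. 12⁻¹ ≡ 34 (mod 37) since 12·34 = 408 ≡ 1, so λ ≡ 28.
  x = λ² - 15 - 27 = 784 - 42 ≡ 2; y = λ·(15 - 2) - 32 ≡ 36. → (2, 36)
6P: (2, 36) + (27, 35). λ = (35 - 36)/(27 - 2) ≡ 36/25 mod 37. 25⁻¹ ≡ 3 (mod 37) since 25·3 = 75 ≡ 1, so λ ≡ 34.
  x = λ² - 2 - 27 = 1156 - 29 ≡ 17; y = λ·(2 - 17) - 36 ≡ 9. → (17, 9)

(17, 9)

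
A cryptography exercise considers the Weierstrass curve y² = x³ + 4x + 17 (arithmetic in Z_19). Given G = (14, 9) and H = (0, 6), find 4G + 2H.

First 4G:
Repeated addition: build up to 4G.
2G: tangent at (14, 9): λ = (3·14² + 4)/(2·9) ≡ 3/18. 18⁻¹ ≡ 18 (mod 19), so λ ≡ 3·18 ≡ 16.
  x = λ² - 14 - 14 = 256 - 28 ≡ 0; y = λ·(14 - 0) - 9 ≡ 6. → (0, 6)
3G: (0, 6) + (14, 9). λ = (9 - 6)/(14 - 0) ≡ 3/14 mod 19. 14⁻¹ ≡ 15 (mod 19), so λ ≡ 7.
  x = λ² - 0 - 14 = 49 - 14 ≡ 16; y = λ·(0 - 16) - 6 ≡ 15. → (16, 15)
4G: (16, 15) + (14, 9). λ = (9 - 15)/(14 - 16) ≡ 13/17 mod 19. 17⁻¹ ≡ 9 (mod 19), so λ ≡ 3.
  x = λ² - 16 - 14 = 9 - 30 ≡ 17; y = λ·(16 - 17) - 15 ≡ 1. → (17, 1)
4G = (17, 1).
Next 2H:
Repeated addition: build up to 2H.
2H: tangent at (0, 6): λ = (3·0² + 4)/(2·6) ≡ 4/12. 12⁻¹ ≡ 8 (mod 19), so λ ≡ 4·8 ≡ 13.
  x = λ² - 0 - 0 = 169 - 0 ≡ 17; y = λ·(0 - 17) - 6 ≡ 1. → (17, 1)
2H = (17, 1).
Finally 4G + 2H:
tangent at (17, 1): λ = (3·17² + 4)/(2·1) ≡ 16/2. 2⁻¹ ≡ 10 (mod 19), so λ ≡ 16·10 ≡ 8.
  x = λ² - 17 - 17 = 64 - 34 ≡ 11; y = λ·(17 - 11) - 1 ≡ 9. → (11, 9)

(11, 9)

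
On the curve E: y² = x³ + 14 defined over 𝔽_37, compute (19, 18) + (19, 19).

The two points share x = 19 and their y-coordinates satisfy 18 + 19 ≡ 0 (mod 37), so they are inverses. Their sum is O.

O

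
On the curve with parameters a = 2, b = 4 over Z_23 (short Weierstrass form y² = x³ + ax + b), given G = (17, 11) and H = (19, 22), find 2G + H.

First 2G:
Repeated addition: build up to 2G.
2G: tangent at (17, 11): λ = (3·17² + 2)/(2·11) ≡ 18/22. 22⁻¹ ≡ 22 (mod 23), so λ ≡ 18·22 ≡ 5.
  x = λ² - 17 - 17 = 25 - 34 ≡ 14; y = λ·(17 - 14) - 11 ≡ 4. → (14, 4)
2G = (14, 4).
Finally 2G + H:
(14, 4) + (19, 22). λ = (22 - 4)/(19 - 14) ≡ 18/5 mod 23. 5⁻¹ ≡ 14 (mod 23) since 5·14 = 70 ≡ 1, so λ ≡ 22.
  x = λ² - 14 - 19 = 484 - 33 ≡ 14; y = λ·(14 - 14) - 4 ≡ 19. → (14, 19)

(14, 19)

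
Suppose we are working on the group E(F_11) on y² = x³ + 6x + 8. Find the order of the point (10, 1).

2P: tangent at (10, 1): λ = (3·10² + 6)/(2·1) ≡ 9/2. 2⁻¹ ≡ 6 (mod 11), so λ ≡ 9·6 ≡ 10.
  x = λ² - 10 - 10 = 100 - 20 ≡ 3; y = λ·(10 - 3) - 1 ≡ 3. → (3, 3)
3P: (3, 3) + (10, 1). λ = (1 - 3)/(10 - 3) ≡ 9/7 mod 11. 7⁻¹ ≡ 8 (mod 11) since 7·8 = 56 ≡ 1, so λ ≡ 6.
  x = λ² - 3 - 10 = 36 - 13 ≡ 1; y = λ·(3 - 1) - 3 ≡ 9. → (1, 9)
4P: (1, 9) + (10, 1). λ = (1 - 9)/(10 - 1) ≡ 3/9 mod 11. 9⁻¹ ≡ 5 (mod 11), so λ ≡ 4.
  x = λ² - 1 - 10 = 16 - 11 ≡ 5; y = λ·(1 - 5) - 9 ≡ 8. → (5, 8)
5P: (5, 8) + (10, 1). λ = (1 - 8)/(10 - 5) ≡ 4/5 mod 11. 5⁻¹ ≡ 9 (mod 11), so λ ≡ 3.
  x = λ² - 5 - 10 = 9 - 15 ≡ 5; y = λ·(5 - 5) - 8 ≡ 3. → (5, 3)
6P: (5, 3) + (10, 1). λ = (1 - 3)/(10 - 5) ≡ 9/5 mod 11. 5⁻¹ ≡ 9 (mod 11), so λ ≡ 4.
  x = λ² - 5 - 10 = 16 - 15 ≡ 1; y = λ·(5 - 1) - 3 ≡ 2. → (1, 2)
7P: (1, 2) + (10, 1). λ = (1 - 2)/(10 - 1) ≡ 10/9 mod 11. 9⁻¹ ≡ 5 (mod 11), so λ ≡ 6.
  x = λ² - 1 - 10 = 36 - 11 ≡ 3; y = λ·(1 - 3) - 2 ≡ 8. → (3, 8)
8P: (3, 8) + (10, 1). λ = (1 - 8)/(10 - 3) ≡ 4/7 mod 11. 7⁻¹ ≡ 8 (mod 11) since 7·8 = 56 ≡ 1, so λ ≡ 10.
  x = λ² - 3 - 10 = 100 - 13 ≡ 10; y = λ·(3 - 10) - 8 ≡ 10. → (10, 10)
9P: (10, 10) + (10, 1): same x and y₁ ≡ -y₂, so the sum is 𝒪.
9P = 𝒪, so the order is 9.

9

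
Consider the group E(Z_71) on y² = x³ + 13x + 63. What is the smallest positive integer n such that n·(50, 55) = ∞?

2P: tangent at (50, 55): λ = (3·50² + 13)/(2·55) ≡ 58/39. 39⁻¹ ≡ 51 (mod 71), so λ ≡ 58·51 ≡ 47.
  x = λ² - 50 - 50 = 2209 - 100 ≡ 50; y = λ·(50 - 50) - 55 ≡ 16. → (50, 16)
3P: (50, 16) + (50, 55): same x and y₁ ≡ -y₂, so the sum is ∞.
3P = ∞, so the order is 3.

3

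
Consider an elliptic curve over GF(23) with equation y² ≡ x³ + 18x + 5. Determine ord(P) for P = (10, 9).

7

2P: tangent at (10, 9): λ = (3·10² + 18)/(2·9) ≡ 19/18. 18⁻¹ ≡ 9 (mod 23) since 18·9 = 162 ≡ 1, so λ ≡ 19·9 ≡ 10.
  x = λ² - 10 - 10 = 100 - 20 ≡ 11; y = λ·(10 - 11) - 9 ≡ 4. → (11, 4)
3P: (11, 4) + (10, 9). λ = (9 - 4)/(10 - 11) ≡ 5/22 mod 23. 22⁻¹ ≡ 22 (mod 23), so λ ≡ 18.
  x = λ² - 11 - 10 = 324 - 21 ≡ 4; y = λ·(11 - 4) - 4 ≡ 7. → (4, 7)
4P: (4, 7) + (10, 9). λ = (9 - 7)/(10 - 4) ≡ 2/6 mod 23. 6⁻¹ ≡ 4 (mod 23), so λ ≡ 8.
  x = λ² - 4 - 10 = 64 - 14 ≡ 4; y = λ·(4 - 4) - 7 ≡ 16. → (4, 16)
5P: (4, 16) + (10, 9). λ = (9 - 16)/(10 - 4) ≡ 16/6 mod 23. 6⁻¹ ≡ 4 (mod 23), so λ ≡ 18.
  x = λ² - 4 - 10 = 324 - 14 ≡ 11; y = λ·(4 - 11) - 16 ≡ 19. → (11, 19)
6P: (11, 19) + (10, 9). λ = (9 - 19)/(10 - 11) ≡ 13/22 mod 23. 22⁻¹ ≡ 22 (mod 23), so λ ≡ 10.
  x = λ² - 11 - 10 = 100 - 21 ≡ 10; y = λ·(11 - 10) - 19 ≡ 14. → (10, 14)
7P: (10, 14) + (10, 9): same x and y₁ ≡ -y₂, so the sum is the point at infinity.
7P = the point at infinity, so the order is 7.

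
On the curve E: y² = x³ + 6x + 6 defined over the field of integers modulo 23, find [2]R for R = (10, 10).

(11, 0)

tangent at (10, 10): λ = (3·10² + 6)/(2·10) ≡ 7/20. 20⁻¹ ≡ 15 (mod 23) since 20·15 = 300 ≡ 1, so λ ≡ 7·15 ≡ 13.
  x = λ² - 10 - 10 = 169 - 20 ≡ 11; y = λ·(10 - 11) - 10 ≡ 0. → (11, 0)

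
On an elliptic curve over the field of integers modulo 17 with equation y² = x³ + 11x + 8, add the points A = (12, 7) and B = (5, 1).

(16, 9)

(12, 7) + (5, 1). λ = (1 - 7)/(5 - 12) ≡ 11/10 mod 17. 10⁻¹ ≡ 12 (mod 17) since 10·12 = 120 ≡ 1, so λ ≡ 13.
  x = λ² - 12 - 5 = 169 - 17 ≡ 16; y = λ·(12 - 16) - 7 ≡ 9. → (16, 9)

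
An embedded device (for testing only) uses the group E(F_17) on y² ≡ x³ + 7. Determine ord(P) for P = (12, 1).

2P: tangent at (12, 1): λ = (3·12² + 0)/(2·1) ≡ 7/2. 2⁻¹ ≡ 9 (mod 17), so λ ≡ 7·9 ≡ 12.
  x = λ² - 12 - 12 = 144 - 24 ≡ 1; y = λ·(12 - 1) - 1 ≡ 12. → (1, 12)
3P: (1, 12) + (12, 1). λ = (1 - 12)/(12 - 1) ≡ 6/11 mod 17. 11⁻¹ ≡ 14 (mod 17), so λ ≡ 16.
  x = λ² - 1 - 12 = 256 - 13 ≡ 5; y = λ·(1 - 5) - 12 ≡ 9. → (5, 9)
4P: (5, 9) + (12, 1). λ = (1 - 9)/(12 - 5) ≡ 9/7 mod 17. 7⁻¹ ≡ 5 (mod 17), so λ ≡ 11.
  x = λ² - 5 - 12 = 121 - 17 ≡ 2; y = λ·(5 - 2) - 9 ≡ 7. → (2, 7)
5P: (2, 7) + (12, 1). λ = (1 - 7)/(12 - 2) ≡ 11/10 mod 17. 10⁻¹ ≡ 12 (mod 17), so λ ≡ 13.
  x = λ² - 2 - 12 = 169 - 14 ≡ 2; y = λ·(2 - 2) - 7 ≡ 10. → (2, 10)
6P: (2, 10) + (12, 1). λ = (1 - 10)/(12 - 2) ≡ 8/10 mod 17. 10⁻¹ ≡ 12 (mod 17), so λ ≡ 11.
  x = λ² - 2 - 12 = 121 - 14 ≡ 5; y = λ·(2 - 5) - 10 ≡ 8. → (5, 8)
7P: (5, 8) + (12, 1). λ = (1 - 8)/(12 - 5) ≡ 10/7 mod 17. 7⁻¹ ≡ 5 (mod 17), so λ ≡ 16.
  x = λ² - 5 - 12 = 256 - 17 ≡ 1; y = λ·(5 - 1) - 8 ≡ 5. → (1, 5)
8P: (1, 5) + (12, 1). λ = (1 - 5)/(12 - 1) ≡ 13/11 mod 17. 11⁻¹ ≡ 14 (mod 17), so λ ≡ 12.
  x = λ² - 1 - 12 = 144 - 13 ≡ 12; y = λ·(1 - 12) - 5 ≡ 16. → (12, 16)
9P: (12, 16) + (12, 1): same x and y₁ ≡ -y₂, so the sum is the point at infinity.
9P = the point at infinity, so the order is 9.

9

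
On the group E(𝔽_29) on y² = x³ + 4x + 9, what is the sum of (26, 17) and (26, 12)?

The two points share x = 26 and their y-coordinates satisfy 17 + 12 ≡ 0 (mod 29), so they are inverses. Their sum is ∞.

O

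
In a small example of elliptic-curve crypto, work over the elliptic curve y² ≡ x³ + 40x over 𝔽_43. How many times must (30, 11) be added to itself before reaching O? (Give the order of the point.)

2P: tangent at (30, 11): λ = (3·30² + 40)/(2·11) ≡ 31/22. 22⁻¹ ≡ 2 (mod 43), so λ ≡ 31·2 ≡ 19.
  x = λ² - 30 - 30 = 361 - 60 ≡ 0; y = λ·(30 - 0) - 11 ≡ 0. → (0, 0)
3P: (0, 0) + (30, 11). λ = (11 - 0)/(30 - 0) ≡ 11/30 mod 43. 30⁻¹ ≡ 33 (mod 43) since 30·33 = 990 ≡ 1, so λ ≡ 19.
  x = λ² - 0 - 30 = 361 - 30 ≡ 30; y = λ·(0 - 30) - 0 ≡ 32. → (30, 32)
4P: (30, 32) + (30, 11): same x and y₁ ≡ -y₂, so the sum is O.
4P = O, so the order is 4.

4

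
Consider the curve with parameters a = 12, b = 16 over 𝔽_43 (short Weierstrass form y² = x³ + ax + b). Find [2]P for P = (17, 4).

tangent at (17, 4): λ = (3·17² + 12)/(2·4) ≡ 19/8. 8⁻¹ ≡ 27 (mod 43), so λ ≡ 19·27 ≡ 40.
  x = λ² - 17 - 17 = 1600 - 34 ≡ 18; y = λ·(17 - 18) - 4 ≡ 42. → (18, 42)

(18, 42)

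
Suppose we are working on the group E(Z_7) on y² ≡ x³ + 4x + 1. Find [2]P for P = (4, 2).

tangent at (4, 2): λ = (3·4² + 4)/(2·2) ≡ 3/4. 4⁻¹ ≡ 2 (mod 7), so λ ≡ 3·2 ≡ 6.
  x = λ² - 4 - 4 = 36 - 8 ≡ 0; y = λ·(4 - 0) - 2 ≡ 1. → (0, 1)

(0, 1)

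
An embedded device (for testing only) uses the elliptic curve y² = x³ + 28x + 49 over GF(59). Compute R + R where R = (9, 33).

(7, 36)

tangent at (9, 33): λ = (3·9² + 28)/(2·33) ≡ 35/7. 7⁻¹ ≡ 17 (mod 59), so λ ≡ 35·17 ≡ 5.
  x = λ² - 9 - 9 = 25 - 18 ≡ 7; y = λ·(9 - 7) - 33 ≡ 36. → (7, 36)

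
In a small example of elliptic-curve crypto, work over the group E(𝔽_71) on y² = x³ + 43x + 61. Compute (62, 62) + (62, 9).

The two points share x = 62 and their y-coordinates satisfy 62 + 9 ≡ 0 (mod 71), so they are inverses. Their sum is O.

O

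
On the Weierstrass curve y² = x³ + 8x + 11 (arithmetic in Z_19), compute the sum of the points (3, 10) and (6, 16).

(3, 10) + (6, 16). λ = (16 - 10)/(6 - 3) ≡ 6/3 mod 19. 3⁻¹ ≡ 13 (mod 19), so λ ≡ 2.
  x = λ² - 3 - 6 = 4 - 9 ≡ 14; y = λ·(3 - 14) - 10 ≡ 6. → (14, 6)

(14, 6)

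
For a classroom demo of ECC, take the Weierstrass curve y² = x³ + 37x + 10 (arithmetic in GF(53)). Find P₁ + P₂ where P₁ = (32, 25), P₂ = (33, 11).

(25, 36)

(32, 25) + (33, 11). λ = (11 - 25)/(33 - 32) ≡ 39/1 mod 53. 1⁻¹ ≡ 1 (mod 53) since 1·1 = 1 ≡ 1, so λ ≡ 39.
  x = λ² - 32 - 33 = 1521 - 65 ≡ 25; y = λ·(32 - 25) - 25 ≡ 36. → (25, 36)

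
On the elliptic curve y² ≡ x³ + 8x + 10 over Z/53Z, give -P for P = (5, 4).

-(5, 4) = (5, -4 mod 53) = (5, 49).

(5, 49)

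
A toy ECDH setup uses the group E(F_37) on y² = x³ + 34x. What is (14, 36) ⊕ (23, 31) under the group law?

(30, 14)

(14, 36) + (23, 31). λ = (31 - 36)/(23 - 14) ≡ 32/9 mod 37. 9⁻¹ ≡ 33 (mod 37) since 9·33 = 297 ≡ 1, so λ ≡ 20.
  x = λ² - 14 - 23 = 400 - 37 ≡ 30; y = λ·(14 - 30) - 36 ≡ 14. → (30, 14)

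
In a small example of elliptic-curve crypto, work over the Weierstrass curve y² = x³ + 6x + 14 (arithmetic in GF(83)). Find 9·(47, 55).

Write Q = (47, 55).
Double-and-add on 9 = (1001)₂. Start with Q = (47, 55) for the leading 1-bit.
double: tangent at (47, 55): λ = (3·47² + 6)/(2·55) ≡ 76/27. 27⁻¹ ≡ 40 (mod 83), so λ ≡ 76·40 ≡ 52.
  x = λ² - 47 - 47 = 2704 - 94 ≡ 37; y = λ·(47 - 37) - 55 ≡ 50. → (37, 50)
double: tangent at (37, 50): λ = (3·37² + 6)/(2·50) ≡ 46/17. 17⁻¹ ≡ 44 (mod 83), so λ ≡ 46·44 ≡ 32.
  x = λ² - 37 - 37 = 1024 - 74 ≡ 37; y = λ·(37 - 37) - 50 ≡ 33. → (37, 33)
double: tangent at (37, 33): λ = (3·37² + 6)/(2·33) ≡ 46/66. 66⁻¹ ≡ 39 (mod 83) since 66·39 = 2574 ≡ 1, so λ ≡ 46·39 ≡ 51.
  x = λ² - 37 - 37 = 2601 - 74 ≡ 37; y = λ·(37 - 37) - 33 ≡ 50. → (37, 50)
add Q: (37, 50) + (47, 55). λ = (55 - 50)/(47 - 37) ≡ 5/10 mod 83. 10⁻¹ ≡ 25 (mod 83), so λ ≡ 42.
  x = λ² - 37 - 47 = 1764 - 84 ≡ 20; y = λ·(37 - 20) - 50 ≡ 0. → (20, 0)

(20, 0)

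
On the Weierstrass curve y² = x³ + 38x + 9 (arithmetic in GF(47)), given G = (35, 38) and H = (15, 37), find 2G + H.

First 2G:
Repeated addition: build up to 2G.
2G: tangent at (35, 38): λ = (3·35² + 38)/(2·38) ≡ 0/29. 29⁻¹ ≡ 13 (mod 47), so λ ≡ 0·13 ≡ 0.
  x = λ² - 35 - 35 = 0 - 70 ≡ 24; y = λ·(35 - 24) - 38 ≡ 9. → (24, 9)
2G = (24, 9).
Finally 2G + H:
(24, 9) + (15, 37). λ = (37 - 9)/(15 - 24) ≡ 28/38 mod 47. 38⁻¹ ≡ 26 (mod 47), so λ ≡ 23.
  x = λ² - 24 - 15 = 529 - 39 ≡ 20; y = λ·(24 - 20) - 9 ≡ 36. → (20, 36)

(20, 36)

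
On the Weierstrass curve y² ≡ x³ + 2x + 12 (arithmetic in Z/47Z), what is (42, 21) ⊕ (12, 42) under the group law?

(42, 21) + (12, 42). λ = (42 - 21)/(12 - 42) ≡ 21/17 mod 47. 17⁻¹ ≡ 36 (mod 47) since 17·36 = 612 ≡ 1, so λ ≡ 4.
  x = λ² - 42 - 12 = 16 - 54 ≡ 9; y = λ·(42 - 9) - 21 ≡ 17. → (9, 17)

(9, 17)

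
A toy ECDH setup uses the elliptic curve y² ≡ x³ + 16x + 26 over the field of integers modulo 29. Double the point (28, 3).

tangent at (28, 3): λ = (3·28² + 16)/(2·3) ≡ 19/6. 6⁻¹ ≡ 5 (mod 29) since 6·5 = 30 ≡ 1, so λ ≡ 19·5 ≡ 8.
  x = λ² - 28 - 28 = 64 - 56 ≡ 8; y = λ·(28 - 8) - 3 ≡ 12. → (8, 12)

(8, 12)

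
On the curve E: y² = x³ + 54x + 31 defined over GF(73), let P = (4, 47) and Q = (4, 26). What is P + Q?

O

The two points share x = 4 and their y-coordinates satisfy 47 + 26 ≡ 0 (mod 73), so they are inverses. Their sum is O.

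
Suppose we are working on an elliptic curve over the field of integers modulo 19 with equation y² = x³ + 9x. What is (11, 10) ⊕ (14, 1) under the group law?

(11, 10) + (14, 1). λ = (1 - 10)/(14 - 11) ≡ 10/3 mod 19. 3⁻¹ ≡ 13 (mod 19) since 3·13 = 39 ≡ 1, so λ ≡ 16.
  x = λ² - 11 - 14 = 256 - 25 ≡ 3; y = λ·(11 - 3) - 10 ≡ 4. → (3, 4)

(3, 4)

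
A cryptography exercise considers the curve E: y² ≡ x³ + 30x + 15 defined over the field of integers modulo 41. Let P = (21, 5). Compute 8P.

Double-and-add on 8 = (1000)₂. Start with P = (21, 5) for the leading 1-bit.
double: tangent at (21, 5): λ = (3·21² + 30)/(2·5) ≡ 0/10. 10⁻¹ ≡ 37 (mod 41), so λ ≡ 0·37 ≡ 0.
  x = λ² - 21 - 21 = 0 - 42 ≡ 40; y = λ·(21 - 40) - 5 ≡ 36. → (40, 36)
double: tangent at (40, 36): λ = (3·40² + 30)/(2·36) ≡ 33/31. 31⁻¹ ≡ 4 (mod 41), so λ ≡ 33·4 ≡ 9.
  x = λ² - 40 - 40 = 81 - 80 ≡ 1; y = λ·(40 - 1) - 36 ≡ 28. → (1, 28)
double: tangent at (1, 28): λ = (3·1² + 30)/(2·28) ≡ 33/15. 15⁻¹ ≡ 11 (mod 41) since 15·11 = 165 ≡ 1, so λ ≡ 33·11 ≡ 35.
  x = λ² - 1 - 1 = 1225 - 2 ≡ 34; y = λ·(1 - 34) - 28 ≡ 6. → (34, 6)

(34, 6)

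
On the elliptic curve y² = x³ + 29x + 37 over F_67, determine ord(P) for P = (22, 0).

2

2P: (22, 0) + (22, 0): same x and y₁ ≡ -y₂, so the sum is O.
2P = O, so the order is 2.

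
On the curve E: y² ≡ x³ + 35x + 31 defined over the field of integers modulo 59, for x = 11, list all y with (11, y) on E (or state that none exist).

x³ + 35x + 31 = 1747 ≡ 36 (mod 59).
Square roots of 36 mod 59: 6 and 53 (since 6² = 36 ≡ 36).

6, 53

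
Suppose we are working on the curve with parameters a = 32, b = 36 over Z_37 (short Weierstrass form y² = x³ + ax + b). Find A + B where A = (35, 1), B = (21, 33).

(27, 23)

(35, 1) + (21, 33). λ = (33 - 1)/(21 - 35) ≡ 32/23 mod 37. 23⁻¹ ≡ 29 (mod 37), so λ ≡ 3.
  x = λ² - 35 - 21 = 9 - 56 ≡ 27; y = λ·(35 - 27) - 1 ≡ 23. → (27, 23)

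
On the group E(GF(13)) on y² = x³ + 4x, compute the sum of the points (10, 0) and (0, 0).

(3, 0)

(10, 0) + (0, 0). λ = (0 - 0)/(0 - 10) ≡ 0/3 mod 13. 3⁻¹ ≡ 9 (mod 13) since 3·9 = 27 ≡ 1, so λ ≡ 0.
  x = λ² - 10 - 0 = 0 - 10 ≡ 3; y = λ·(10 - 3) - 0 ≡ 0. → (3, 0)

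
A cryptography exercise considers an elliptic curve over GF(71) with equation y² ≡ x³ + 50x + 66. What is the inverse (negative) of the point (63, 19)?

(63, 52)

-(63, 19) = (63, -19 mod 71) = (63, 52).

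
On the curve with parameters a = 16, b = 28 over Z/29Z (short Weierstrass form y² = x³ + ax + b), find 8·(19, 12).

Write P = (19, 12).
Repeated addition: build up to 8P.
2P: tangent at (19, 12): λ = (3·19² + 16)/(2·12) ≡ 26/24. 24⁻¹ ≡ 23 (mod 29), so λ ≡ 26·23 ≡ 18.
  x = λ² - 19 - 19 = 324 - 38 ≡ 25; y = λ·(19 - 25) - 12 ≡ 25. → (25, 25)
3P: (25, 25) + (19, 12). λ = (12 - 25)/(19 - 25) ≡ 16/23 mod 29. 23⁻¹ ≡ 24 (mod 29) since 23·24 = 552 ≡ 1, so λ ≡ 7.
  x = λ² - 25 - 19 = 49 - 44 ≡ 5; y = λ·(25 - 5) - 25 ≡ 28. → (5, 28)
4P: (5, 28) + (19, 12). λ = (12 - 28)/(19 - 5) ≡ 13/14 mod 29. 14⁻¹ ≡ 27 (mod 29) since 14·27 = 378 ≡ 1, so λ ≡ 3.
  x = λ² - 5 - 19 = 9 - 24 ≡ 14; y = λ·(5 - 14) - 28 ≡ 3. → (14, 3)
5P: (14, 3) + (19, 12). λ = (12 - 3)/(19 - 14) ≡ 9/5 mod 29. 5⁻¹ ≡ 6 (mod 29), so λ ≡ 25.
  x = λ² - 14 - 19 = 625 - 33 ≡ 12; y = λ·(14 - 12) - 3 ≡ 18. → (12, 18)
6P: (12, 18) + (19, 12). λ = (12 - 18)/(19 - 12) ≡ 23/7 mod 29. 7⁻¹ ≡ 25 (mod 29), so λ ≡ 24.
  x = λ² - 12 - 19 = 576 - 31 ≡ 23; y = λ·(12 - 23) - 18 ≡ 8. → (23, 8)
7P: (23, 8) + (19, 12). λ = (12 - 8)/(19 - 23) ≡ 4/25 mod 29. 25⁻¹ ≡ 7 (mod 29), so λ ≡ 28.
  x = λ² - 23 - 19 = 784 - 42 ≡ 17; y = λ·(23 - 17) - 8 ≡ 15. → (17, 15)
8P: (17, 15) + (19, 12). λ = (12 - 15)/(19 - 17) ≡ 26/2 mod 29. 2⁻¹ ≡ 15 (mod 29) since 2·15 = 30 ≡ 1, so λ ≡ 13.
  x = λ² - 17 - 19 = 169 - 36 ≡ 17; y = λ·(17 - 17) - 15 ≡ 14. → (17, 14)

(17, 14)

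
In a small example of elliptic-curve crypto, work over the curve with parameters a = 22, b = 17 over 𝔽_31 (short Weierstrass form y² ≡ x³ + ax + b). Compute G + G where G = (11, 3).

tangent at (11, 3): λ = (3·11² + 22)/(2·3) ≡ 13/6. 6⁻¹ ≡ 26 (mod 31) since 6·26 = 156 ≡ 1, so λ ≡ 13·26 ≡ 28.
  x = λ² - 11 - 11 = 784 - 22 ≡ 18; y = λ·(11 - 18) - 3 ≡ 18. → (18, 18)

(18, 18)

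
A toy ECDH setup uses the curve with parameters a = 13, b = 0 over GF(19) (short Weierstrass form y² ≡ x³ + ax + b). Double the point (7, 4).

(6, 16)

tangent at (7, 4): λ = (3·7² + 13)/(2·4) ≡ 8/8. 8⁻¹ ≡ 12 (mod 19) since 8·12 = 96 ≡ 1, so λ ≡ 8·12 ≡ 1.
  x = λ² - 7 - 7 = 1 - 14 ≡ 6; y = λ·(7 - 6) - 4 ≡ 16. → (6, 16)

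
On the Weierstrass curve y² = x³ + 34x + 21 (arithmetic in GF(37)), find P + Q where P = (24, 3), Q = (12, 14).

(24, 3) + (12, 14). λ = (14 - 3)/(12 - 24) ≡ 11/25 mod 37. 25⁻¹ ≡ 3 (mod 37), so λ ≡ 33.
  x = λ² - 24 - 12 = 1089 - 36 ≡ 17; y = λ·(24 - 17) - 3 ≡ 6. → (17, 6)

(17, 6)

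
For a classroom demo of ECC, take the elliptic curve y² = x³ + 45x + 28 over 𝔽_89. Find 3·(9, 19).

(5, 72)

Write G = (9, 19).
Repeated addition: build up to 3G.
2G: tangent at (9, 19): λ = (3·9² + 45)/(2·19) ≡ 21/38. 38⁻¹ ≡ 82 (mod 89), so λ ≡ 21·82 ≡ 31.
  x = λ² - 9 - 9 = 961 - 18 ≡ 53; y = λ·(9 - 53) - 19 ≡ 41. → (53, 41)
3G: (53, 41) + (9, 19). λ = (19 - 41)/(9 - 53) ≡ 67/45 mod 89. 45⁻¹ ≡ 2 (mod 89), so λ ≡ 45.
  x = λ² - 53 - 9 = 2025 - 62 ≡ 5; y = λ·(53 - 5) - 41 ≡ 72. → (5, 72)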